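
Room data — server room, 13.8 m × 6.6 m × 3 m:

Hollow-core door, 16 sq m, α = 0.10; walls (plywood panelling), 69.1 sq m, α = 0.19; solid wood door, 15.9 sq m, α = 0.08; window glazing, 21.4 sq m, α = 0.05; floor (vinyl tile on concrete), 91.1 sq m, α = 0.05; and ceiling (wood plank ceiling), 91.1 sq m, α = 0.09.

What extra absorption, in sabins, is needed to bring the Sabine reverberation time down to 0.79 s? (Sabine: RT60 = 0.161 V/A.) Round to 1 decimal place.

Equivalent absorption area: A₁ = 16·0.10 + 69.1·0.19 + 15.9·0.08 + 21.4·0.05 + 91.1·0.05 + 91.1·0.09 = 29.825 sq m.
V = 273.24 m³. Required absorption A₂ = 0.161 × 273.24 / 0.79 = 55.686 sabins.
ΔA = A₂ − A₁ = 55.686 − 29.825 = 25.9 sabins.

25.9 sabins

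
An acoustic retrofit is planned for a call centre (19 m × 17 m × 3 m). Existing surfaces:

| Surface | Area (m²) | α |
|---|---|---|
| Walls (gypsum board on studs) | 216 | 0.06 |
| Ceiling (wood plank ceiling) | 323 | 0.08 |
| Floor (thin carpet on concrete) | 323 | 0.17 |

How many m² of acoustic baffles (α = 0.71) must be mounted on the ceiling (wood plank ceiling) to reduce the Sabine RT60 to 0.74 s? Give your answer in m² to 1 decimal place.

185.9

Total absorption A₁ = 216·0.06 + 323·0.08 + 323·0.17
  = 12.960 + 25.840 + 54.910 = 93.710 m² sabins.
V = 969 m³. Target absorption A₂ = 0.161 × 969 / 0.74 = 210.823 sabins.
ΔA needed = 210.823 − 93.710 = 117.113 sabins.
Each m² of panel replacing the ceiling (wood plank ceiling) adds (0.71 − 0.08) = 0.63 sabins.
Panel area = 117.113 / 0.63 = 185.9 m².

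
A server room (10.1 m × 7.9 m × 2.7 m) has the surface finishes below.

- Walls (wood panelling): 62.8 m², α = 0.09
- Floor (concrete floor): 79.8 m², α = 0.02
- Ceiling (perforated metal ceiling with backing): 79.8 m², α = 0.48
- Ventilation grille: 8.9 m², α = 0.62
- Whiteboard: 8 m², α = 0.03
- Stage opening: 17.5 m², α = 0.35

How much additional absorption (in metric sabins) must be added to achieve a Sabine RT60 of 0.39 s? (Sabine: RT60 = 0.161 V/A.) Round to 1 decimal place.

A₁ = Σ Sᵢαᵢ = 62.8*0.09 + 79.8*0.02 + 79.8*0.48 + 8.9*0.62 + 8*0.03 + 17.5*0.35 = 57.435 sabins.
V = 215.433 m³. Required absorption A₂ = 0.161 × 215.433 / 0.39 = 88.935 sabins.
ΔA = A₂ − A₁ = 88.935 − 57.435 = 31.5 sabins.

31.5 sabins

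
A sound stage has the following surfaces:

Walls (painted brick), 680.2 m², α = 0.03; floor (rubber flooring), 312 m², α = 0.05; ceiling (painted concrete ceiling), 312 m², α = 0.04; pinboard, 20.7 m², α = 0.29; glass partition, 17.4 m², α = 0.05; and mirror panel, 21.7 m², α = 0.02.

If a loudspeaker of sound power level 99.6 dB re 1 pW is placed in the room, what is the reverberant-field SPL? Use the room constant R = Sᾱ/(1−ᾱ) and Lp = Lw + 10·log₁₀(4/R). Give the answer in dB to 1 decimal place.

88.0 dB

Σ(Sᵢαᵢ) = 680.2×0.03 + 312×0.05 + 312×0.04 + 20.7×0.29 + 17.4×0.05 + 21.7×0.02 = 55.793; total area S = 1364.0 m².
ᾱ = 0.0409, so room constant R = A/(1−ᾱ) = 58.172 m².
Lp = Lw + 10 log₁₀(4/R) = 99.6 -11.63 = 88.0 dB.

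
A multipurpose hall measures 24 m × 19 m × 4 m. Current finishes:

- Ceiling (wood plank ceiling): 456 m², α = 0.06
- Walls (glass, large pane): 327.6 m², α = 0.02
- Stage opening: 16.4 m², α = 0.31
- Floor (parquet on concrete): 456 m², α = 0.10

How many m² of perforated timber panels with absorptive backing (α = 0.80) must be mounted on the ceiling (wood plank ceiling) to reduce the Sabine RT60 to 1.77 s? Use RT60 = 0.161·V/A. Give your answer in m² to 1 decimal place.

Summing Sᵢαᵢ: 27.360 + 6.552 + 5.084 + 45.600 → A₁ = 84.596 sabins.
V = 1824 m³. Target absorption A₂ = 0.161 × 1824 / 1.77 = 165.912 sabins.
Absorption to add: 165.912 − 84.596 = 81.316 sabins.
Net gain per m²: Δα = 0.80 − 0.06 = 0.74.
Area = ΔA/Δα = 81.316/0.74 = 109.9 m².

109.9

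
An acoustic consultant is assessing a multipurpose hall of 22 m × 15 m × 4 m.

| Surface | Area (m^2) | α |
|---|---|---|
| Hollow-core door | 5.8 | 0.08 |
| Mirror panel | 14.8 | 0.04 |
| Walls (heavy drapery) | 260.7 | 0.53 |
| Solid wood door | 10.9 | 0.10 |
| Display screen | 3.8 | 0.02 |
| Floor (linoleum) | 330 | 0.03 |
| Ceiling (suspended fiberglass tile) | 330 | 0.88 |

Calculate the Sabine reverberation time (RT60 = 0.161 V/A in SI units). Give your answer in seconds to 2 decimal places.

Total absorption A = 5.8×0.08 + 14.8×0.04 + 260.7×0.53 + 10.9×0.10 + 3.8×0.02 + 330×0.03 + 330×0.88
  = 0.464 + 0.592 + 138.171 + 1.090 + 0.076 + 9.900 + 290.400 = 440.693 m^2 sabins.
V = 22·15·4 = 1320 m³.
RT60 = 0.161 · V / A = 0.161 × 1320 / 440.693 = 0.48 s.

0.48 s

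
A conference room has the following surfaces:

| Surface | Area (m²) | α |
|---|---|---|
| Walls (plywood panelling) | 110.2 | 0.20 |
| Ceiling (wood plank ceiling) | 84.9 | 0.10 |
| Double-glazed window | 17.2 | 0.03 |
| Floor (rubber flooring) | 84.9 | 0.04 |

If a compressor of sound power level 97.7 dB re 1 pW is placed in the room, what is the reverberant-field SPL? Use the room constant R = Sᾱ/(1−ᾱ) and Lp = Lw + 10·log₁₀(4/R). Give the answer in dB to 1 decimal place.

A = 34.442 sabins; S = 297.2 m².
ᾱ = 0.1159, so room constant R = A/(1−ᾱ) = 38.957 m².
Lp = 97.7 + 10·log₁₀(4/38.957) = 97.7 + (-9.89) = 87.8 dB.

87.8 dB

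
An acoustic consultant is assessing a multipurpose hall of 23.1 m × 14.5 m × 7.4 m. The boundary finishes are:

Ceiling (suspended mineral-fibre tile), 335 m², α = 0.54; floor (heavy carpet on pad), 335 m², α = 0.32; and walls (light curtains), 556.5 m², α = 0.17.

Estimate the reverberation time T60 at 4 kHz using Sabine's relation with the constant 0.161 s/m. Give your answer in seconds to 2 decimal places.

A = Σ Sᵢαᵢ = 335×0.54 + 335×0.32 + 556.5×0.17 = 382.705 sabins.
Room volume: 2478.63 m³.
Sabine: RT60 = 0.161 × 2478.63 / 382.705 = 1.04 s.

1.04 s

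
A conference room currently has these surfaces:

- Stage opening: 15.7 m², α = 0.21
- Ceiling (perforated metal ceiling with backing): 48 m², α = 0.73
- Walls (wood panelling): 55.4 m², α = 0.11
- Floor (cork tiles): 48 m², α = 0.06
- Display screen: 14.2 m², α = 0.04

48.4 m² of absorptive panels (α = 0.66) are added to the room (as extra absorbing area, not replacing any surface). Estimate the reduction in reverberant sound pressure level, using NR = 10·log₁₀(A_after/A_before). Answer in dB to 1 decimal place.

Total absorption A_before = 15.7*0.21 + 48*0.73 + 55.4*0.11 + 48*0.06 + 14.2*0.04
  = 3.297 + 35.040 + 6.094 + 2.880 + 0.568 = 47.879 m² sabins.
Treatment contributes 48.4·0.66 = 31.944 sabins.
A_after = 47.879 + 31.944 = 79.823 sabins.
NR = 10·log₁₀(79.823/47.879) = 2.2 dB.

2.2 dB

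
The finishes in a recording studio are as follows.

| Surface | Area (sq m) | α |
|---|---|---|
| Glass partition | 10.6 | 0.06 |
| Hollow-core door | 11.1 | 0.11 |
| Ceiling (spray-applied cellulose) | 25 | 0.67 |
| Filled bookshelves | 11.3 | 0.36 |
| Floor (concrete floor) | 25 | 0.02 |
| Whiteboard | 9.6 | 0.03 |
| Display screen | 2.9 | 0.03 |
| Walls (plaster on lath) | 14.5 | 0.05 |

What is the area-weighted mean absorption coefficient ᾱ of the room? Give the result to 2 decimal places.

S = Σ Sᵢ = 10.6 + 11.1 + 25 + 11.3 + 25 + 9.6 + 2.9 + 14.5 = 110.0 sq m.
Σ(Sᵢαᵢ) = 10.6*0.06 + 11.1*0.11 + 25*0.67 + 11.3*0.36 + 25*0.02 + 9.6*0.03 + 2.9*0.03 + 14.5*0.05 = 24.275.
ᾱ = A/S = 0.22.

0.22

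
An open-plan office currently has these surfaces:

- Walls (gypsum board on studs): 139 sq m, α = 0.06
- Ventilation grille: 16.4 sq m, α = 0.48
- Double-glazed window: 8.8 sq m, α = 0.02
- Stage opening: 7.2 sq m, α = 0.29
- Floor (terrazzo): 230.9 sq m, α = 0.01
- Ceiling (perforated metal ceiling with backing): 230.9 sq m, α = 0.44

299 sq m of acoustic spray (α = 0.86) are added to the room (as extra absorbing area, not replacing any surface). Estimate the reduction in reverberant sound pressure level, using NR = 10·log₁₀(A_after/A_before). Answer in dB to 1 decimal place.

4.9 dB

A_before = Σ Sᵢαᵢ = 139*0.06 + 16.4*0.48 + 8.8*0.02 + 7.2*0.29 + 230.9*0.01 + 230.9*0.44 = 122.381 sabins.
Treatment contributes 299·0.86 = 257.140 sabins.
A_after = 122.381 + 257.140 = 379.521 sabins.
NR = 10·log₁₀(379.521/122.381) = 4.9 dB.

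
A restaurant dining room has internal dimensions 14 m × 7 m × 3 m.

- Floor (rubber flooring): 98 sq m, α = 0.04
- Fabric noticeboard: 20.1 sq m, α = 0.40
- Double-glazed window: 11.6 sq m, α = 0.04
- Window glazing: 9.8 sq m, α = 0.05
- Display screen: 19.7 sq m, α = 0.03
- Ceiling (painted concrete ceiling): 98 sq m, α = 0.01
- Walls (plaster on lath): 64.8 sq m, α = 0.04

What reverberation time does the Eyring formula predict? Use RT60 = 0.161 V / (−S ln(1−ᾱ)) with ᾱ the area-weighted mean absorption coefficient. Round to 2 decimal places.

Total surface area S = 98 + 20.1 + 11.6 + 9.8 + 19.7 + 98 + 64.8 = 322.0 sq m.
Absorption A = 98·0.04 + 20.1·0.40 + 11.6·0.04 + 9.8·0.05 + 19.7·0.03 + 98·0.01 + 64.8·0.04 = 17.077 sabins.
Mean coefficient ᾱ = A/S = 0.0530.
Eyring denominator: −S ln(1−ᾱ) = 17.535.
V = 14 × 7 × 3 = 294 m³.
RT60 = 0.161 × 294 / 17.535 = 2.70 s.

2.70 s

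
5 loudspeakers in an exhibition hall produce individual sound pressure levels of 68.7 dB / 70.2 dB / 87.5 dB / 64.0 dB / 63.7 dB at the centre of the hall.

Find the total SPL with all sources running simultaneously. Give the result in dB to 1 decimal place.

87.7 dB

Σ 10^(Lᵢ/10) = 5.851e+08.
Back to dB: 10·log₁₀ Σ = 87.7 dB.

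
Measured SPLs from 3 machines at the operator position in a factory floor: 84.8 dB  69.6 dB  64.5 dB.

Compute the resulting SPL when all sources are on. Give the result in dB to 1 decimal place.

85.0 dB

Sum in the linear (power) domain: Σ 10^(Lᵢ/10) = 10^(84.8/10) + 10^(69.6/10) + 10^(64.5/10) = 3.139e+08.
Combined level = 10 log₁₀(3.139e+08) = 85.0 dB.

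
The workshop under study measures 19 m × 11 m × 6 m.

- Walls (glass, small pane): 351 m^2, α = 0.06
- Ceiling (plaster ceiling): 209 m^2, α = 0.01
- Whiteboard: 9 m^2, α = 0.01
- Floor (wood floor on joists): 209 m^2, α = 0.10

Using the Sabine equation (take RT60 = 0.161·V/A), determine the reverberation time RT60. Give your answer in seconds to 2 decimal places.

4.57 s

A = Σ Sᵢαᵢ = 351·0.06 + 209·0.01 + 9·0.01 + 209·0.10 = 44.140 sabins.
V = 19·11·6 = 1254 m³.
RT60 = 0.161 · V / A = 0.161 × 1254 / 44.140 = 4.57 s.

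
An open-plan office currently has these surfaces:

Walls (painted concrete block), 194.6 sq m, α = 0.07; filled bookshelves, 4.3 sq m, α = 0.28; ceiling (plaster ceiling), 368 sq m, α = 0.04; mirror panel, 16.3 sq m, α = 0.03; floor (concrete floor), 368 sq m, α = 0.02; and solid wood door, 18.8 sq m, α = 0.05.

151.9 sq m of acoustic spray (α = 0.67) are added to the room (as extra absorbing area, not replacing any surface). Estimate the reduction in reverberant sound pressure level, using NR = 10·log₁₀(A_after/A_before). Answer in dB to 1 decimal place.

5.6 dB

Total absorption A_before = 194.6*0.07 + 4.3*0.28 + 368*0.04 + 16.3*0.03 + 368*0.02 + 18.8*0.05
  = 13.622 + 1.204 + 14.720 + 0.489 + 7.360 + 0.940 = 38.335 sq m sabins.
Added absorption = 151.9 × 0.67 = 101.773 sabins.
New total A_after = 140.108 sabins.
Reduction = 10 log₁₀(A_after/A_before) = 10 log₁₀(3.6548) = 5.6 dB.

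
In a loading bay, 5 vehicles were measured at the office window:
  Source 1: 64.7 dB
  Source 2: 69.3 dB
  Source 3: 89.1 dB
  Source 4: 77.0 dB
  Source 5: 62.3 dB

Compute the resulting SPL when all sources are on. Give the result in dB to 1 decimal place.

Sum in the linear (power) domain: Σ 10^(Lᵢ/10) = 10^(64.7/10) + 10^(69.3/10) + 10^(89.1/10) + 10^(77.0/10) + 10^(62.3/10) = 8.761e+08.
Combined level = 10 log₁₀(8.761e+08) = 89.4 dB.

89.4 dB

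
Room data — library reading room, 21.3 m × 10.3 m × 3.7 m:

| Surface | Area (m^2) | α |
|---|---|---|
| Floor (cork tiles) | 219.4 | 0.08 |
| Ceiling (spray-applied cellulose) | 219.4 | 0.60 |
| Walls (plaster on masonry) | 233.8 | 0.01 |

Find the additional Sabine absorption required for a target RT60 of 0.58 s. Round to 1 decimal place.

73.8 sabins

A₁ = Σ Sᵢαᵢ = 219.4*0.08 + 219.4*0.60 + 233.8*0.01 = 151.530 sabins.
For T = 0.58 s, need A₂ = 0.161·V/T = 0.161·811.743/0.58 = 225.329 sabins.
Shortfall: 225.329 − 151.530 = 73.8 sabins.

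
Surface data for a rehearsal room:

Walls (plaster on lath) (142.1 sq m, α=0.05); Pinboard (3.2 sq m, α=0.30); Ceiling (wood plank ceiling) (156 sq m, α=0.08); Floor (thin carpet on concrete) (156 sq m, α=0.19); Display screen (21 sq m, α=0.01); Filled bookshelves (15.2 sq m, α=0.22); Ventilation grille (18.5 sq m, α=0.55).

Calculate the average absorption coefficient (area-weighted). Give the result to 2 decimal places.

Total surface area S = 512.0 sq m.
Weighted sum Σ Sα = 63.914.
ᾱ = A/S = 0.12.

0.12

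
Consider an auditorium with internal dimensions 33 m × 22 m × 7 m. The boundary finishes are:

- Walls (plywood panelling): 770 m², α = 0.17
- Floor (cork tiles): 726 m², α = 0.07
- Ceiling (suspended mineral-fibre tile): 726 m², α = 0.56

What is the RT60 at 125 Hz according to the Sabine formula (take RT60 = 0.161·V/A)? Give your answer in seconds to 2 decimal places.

1.39 s

A = Σ Sᵢαᵢ = 770*0.17 + 726*0.07 + 726*0.56 = 588.280 sabins.
Volume V = 33 × 22 × 7 = 5082 m³.
RT60 = 0.161 · V / A = 0.161 × 5082 / 588.280 = 1.39 s.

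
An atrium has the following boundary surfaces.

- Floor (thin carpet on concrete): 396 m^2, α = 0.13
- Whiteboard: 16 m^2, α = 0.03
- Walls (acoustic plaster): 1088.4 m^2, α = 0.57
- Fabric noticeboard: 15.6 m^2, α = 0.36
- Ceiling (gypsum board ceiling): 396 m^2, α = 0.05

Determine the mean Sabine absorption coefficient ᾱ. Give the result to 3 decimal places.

0.365

S = Σ Sᵢ = 396 + 16 + 1088.4 + 15.6 + 396 = 1912.0 m^2.
Weighted sum Σ Sα = 697.764.
ᾱ = 697.764 / 1912.0 = 0.365.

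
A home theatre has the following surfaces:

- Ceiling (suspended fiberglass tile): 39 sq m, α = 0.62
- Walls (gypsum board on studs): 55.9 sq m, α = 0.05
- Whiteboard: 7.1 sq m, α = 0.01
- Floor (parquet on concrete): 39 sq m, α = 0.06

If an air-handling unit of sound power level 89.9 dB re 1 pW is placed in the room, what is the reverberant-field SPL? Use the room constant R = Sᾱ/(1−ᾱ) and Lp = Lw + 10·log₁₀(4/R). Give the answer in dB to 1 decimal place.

80.2 dB

Σ(Sᵢαᵢ) = 39×0.62 + 55.9×0.05 + 7.1×0.01 + 39×0.06 = 29.386; total area S = 141.0 sq m.
ᾱ = 29.386/141.0 = 0.2084; R = Sᾱ/(1−ᾱ) = 29.386/(1−0.2084) = 37.122 sq m.
Lp = 89.9 + 10·log₁₀(4/37.122) = 89.9 + (-9.68) = 80.2 dB.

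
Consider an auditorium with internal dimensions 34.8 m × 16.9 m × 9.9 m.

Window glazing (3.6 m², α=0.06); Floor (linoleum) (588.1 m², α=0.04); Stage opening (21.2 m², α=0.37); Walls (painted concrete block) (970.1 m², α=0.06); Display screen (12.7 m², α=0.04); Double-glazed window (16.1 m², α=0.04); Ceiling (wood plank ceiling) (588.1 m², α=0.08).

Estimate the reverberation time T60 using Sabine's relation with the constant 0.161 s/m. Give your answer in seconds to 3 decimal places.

6.793 s

Total absorption A = 3.6×0.06 + 588.1×0.04 + 21.2×0.37 + 970.1×0.06 + 12.7×0.04 + 16.1×0.04 + 588.1×0.08
  = 0.216 + 23.524 + 7.844 + 58.206 + 0.508 + 0.644 + 47.048 = 137.990 m² sabins.
Volume V = 34.8 × 16.9 × 9.9 = 5822.388 m³.
Sabine: RT60 = 0.161 × 5822.388 / 137.990 = 6.793 s.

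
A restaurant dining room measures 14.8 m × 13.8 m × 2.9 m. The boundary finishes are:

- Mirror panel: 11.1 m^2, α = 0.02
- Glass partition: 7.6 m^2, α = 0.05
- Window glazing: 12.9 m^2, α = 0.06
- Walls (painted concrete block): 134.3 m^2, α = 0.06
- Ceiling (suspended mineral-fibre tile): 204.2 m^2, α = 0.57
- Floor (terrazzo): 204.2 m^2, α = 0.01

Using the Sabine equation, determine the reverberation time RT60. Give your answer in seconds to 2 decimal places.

0.75 seconds

A = Σ Sᵢαᵢ = 11.1·0.02 + 7.6·0.05 + 12.9·0.06 + 134.3·0.06 + 204.2·0.57 + 204.2·0.01 = 127.870 sabins.
Room volume: 592.296 m³.
T = 0.161 V/A = 0.161·592.296/127.870 = 0.75 s.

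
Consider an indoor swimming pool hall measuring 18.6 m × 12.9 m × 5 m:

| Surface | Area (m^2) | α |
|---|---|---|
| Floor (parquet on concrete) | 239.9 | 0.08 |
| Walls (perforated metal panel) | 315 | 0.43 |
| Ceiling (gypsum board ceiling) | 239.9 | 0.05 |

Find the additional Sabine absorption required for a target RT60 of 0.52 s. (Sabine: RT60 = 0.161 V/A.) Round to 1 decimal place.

204.8 sabins

Total absorption A₁ = 239.9×0.08 + 315×0.43 + 239.9×0.05
  = 19.192 + 135.450 + 11.995 = 166.637 m^2 sabins.
For T = 0.52 s, need A₂ = 0.161·V/T = 0.161·1199.7/0.52 = 371.446 sabins.
Shortfall: 371.446 − 166.637 = 204.8 sabins.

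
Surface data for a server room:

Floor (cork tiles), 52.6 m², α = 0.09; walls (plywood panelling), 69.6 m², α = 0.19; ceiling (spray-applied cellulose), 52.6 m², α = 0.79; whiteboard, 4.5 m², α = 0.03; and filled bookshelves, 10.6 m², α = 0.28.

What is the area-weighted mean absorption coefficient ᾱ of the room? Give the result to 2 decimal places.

Total surface area S = 189.9 m².
Weighted sum Σ Sα = 62.615.
ᾱ = A/S = 0.33.

0.33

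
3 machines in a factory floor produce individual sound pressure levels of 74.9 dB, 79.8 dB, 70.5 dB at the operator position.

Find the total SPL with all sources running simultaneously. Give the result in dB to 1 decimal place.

Converting to relative power and adding: 10^(74.9/10) + 10^(79.8/10) + 10^(70.5/10) = 1.376e+08.
Combined level = 10 log₁₀(1.376e+08) = 81.4 dB.

81.4 dB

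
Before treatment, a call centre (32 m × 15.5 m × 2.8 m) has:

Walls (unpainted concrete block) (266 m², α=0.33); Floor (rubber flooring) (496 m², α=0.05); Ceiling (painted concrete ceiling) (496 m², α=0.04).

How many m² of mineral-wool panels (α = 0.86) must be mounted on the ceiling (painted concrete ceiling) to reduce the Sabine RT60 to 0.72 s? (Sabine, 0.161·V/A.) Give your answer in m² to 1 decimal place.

A₁ = Σ Sᵢαᵢ = 266*0.33 + 496*0.05 + 496*0.04 = 132.420 sabins.
V = 1388.8 m³. Target absorption A₂ = 0.161 × 1388.8 / 0.72 = 310.551 sabins.
ΔA needed = 310.551 − 132.420 = 178.131 sabins.
Net gain per m²: Δα = 0.86 − 0.04 = 0.82.
Panel area = 178.131 / 0.82 = 217.2 m².

217.2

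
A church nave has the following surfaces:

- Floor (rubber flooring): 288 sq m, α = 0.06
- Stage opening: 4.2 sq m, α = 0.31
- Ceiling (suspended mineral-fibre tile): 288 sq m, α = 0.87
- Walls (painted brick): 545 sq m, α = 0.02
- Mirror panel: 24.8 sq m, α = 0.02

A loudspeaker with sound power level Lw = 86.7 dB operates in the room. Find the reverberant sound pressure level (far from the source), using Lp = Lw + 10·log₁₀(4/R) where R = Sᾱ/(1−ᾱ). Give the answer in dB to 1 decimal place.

Σ(Sᵢαᵢ) = 288×0.06 + 4.2×0.31 + 288×0.87 + 545×0.02 + 24.8×0.02 = 280.538; total area S = 1150.0 sq m.
ᾱ = 280.538/1150.0 = 0.2439; R = Sᾱ/(1−ᾱ) = 280.538/(1−0.2439) = 371.033 sq m.
Lp = 86.7 + 10·log₁₀(4/371.033) = 86.7 + (-19.67) = 67.0 dB.

67.0 dB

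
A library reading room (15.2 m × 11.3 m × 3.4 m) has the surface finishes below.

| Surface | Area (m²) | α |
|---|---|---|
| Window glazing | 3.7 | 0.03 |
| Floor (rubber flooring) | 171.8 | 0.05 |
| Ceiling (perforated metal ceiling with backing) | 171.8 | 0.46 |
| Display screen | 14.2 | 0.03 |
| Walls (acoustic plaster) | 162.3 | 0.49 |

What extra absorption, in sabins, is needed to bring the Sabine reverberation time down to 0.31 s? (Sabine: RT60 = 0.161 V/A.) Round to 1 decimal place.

Equivalent absorption area: A₁ = 3.7·0.03 + 171.8·0.05 + 171.8·0.46 + 14.2·0.03 + 162.3·0.49 = 167.682 m².
For T = 0.31 s, need A₂ = 0.161·V/T = 0.161·583.984/0.31 = 303.295 sabins.
Additional absorption ΔA = 303.295 − 167.682 = 135.6 sabins.

135.6 sabins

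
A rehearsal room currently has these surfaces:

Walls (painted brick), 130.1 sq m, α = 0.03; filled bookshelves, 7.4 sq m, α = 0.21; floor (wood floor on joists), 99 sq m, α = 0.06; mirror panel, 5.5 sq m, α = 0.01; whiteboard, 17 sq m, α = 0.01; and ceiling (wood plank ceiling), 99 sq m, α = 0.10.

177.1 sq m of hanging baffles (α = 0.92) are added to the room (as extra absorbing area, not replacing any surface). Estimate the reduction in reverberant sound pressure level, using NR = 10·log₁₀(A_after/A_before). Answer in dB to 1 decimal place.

Summing Sᵢαᵢ: 3.903 + 1.554 + 5.940 + 0.055 + 0.170 + 9.900 → A_before = 21.522 sabins.
Added absorption = 177.1 × 0.92 = 162.932 sabins.
New total A_after = 184.454 sabins.
Reduction = 10 log₁₀(A_after/A_before) = 10 log₁₀(8.5705) = 9.3 dB.

9.3 dB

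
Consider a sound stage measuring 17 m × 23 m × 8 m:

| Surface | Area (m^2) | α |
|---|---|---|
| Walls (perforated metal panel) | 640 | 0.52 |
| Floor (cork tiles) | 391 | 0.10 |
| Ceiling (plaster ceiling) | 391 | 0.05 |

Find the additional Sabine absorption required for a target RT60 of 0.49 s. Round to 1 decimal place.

Total absorption A₁ = 640*0.52 + 391*0.10 + 391*0.05
  = 332.800 + 39.100 + 19.550 = 391.450 m^2 sabins.
Target A₂ = 0.161·3128/0.49 = 1027.771 sabins (V = 3128 m³).
Shortfall: 1027.771 − 391.450 = 636.3 sabins.

636.3 sabins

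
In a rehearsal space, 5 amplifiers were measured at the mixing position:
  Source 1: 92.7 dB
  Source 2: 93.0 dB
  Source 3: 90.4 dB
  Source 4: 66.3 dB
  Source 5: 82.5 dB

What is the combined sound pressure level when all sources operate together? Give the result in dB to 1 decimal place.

Sum in the linear (power) domain: Σ 10^(Lᵢ/10) = 10^(92.7/10) + 10^(93.0/10) + 10^(90.4/10) + 10^(66.3/10) + 10^(82.5/10) = 5.136e+09.
Back to dB: 10·log₁₀ Σ = 97.1 dB.

97.1 dB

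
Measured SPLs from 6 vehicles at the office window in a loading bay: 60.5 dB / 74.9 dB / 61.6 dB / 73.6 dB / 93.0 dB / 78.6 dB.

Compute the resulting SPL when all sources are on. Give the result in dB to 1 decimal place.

93.3 dB

Σ 10^(Lᵢ/10) = 2.124e+09.
L_total = 10·log₁₀(2.124e+09) = 93.3 dB.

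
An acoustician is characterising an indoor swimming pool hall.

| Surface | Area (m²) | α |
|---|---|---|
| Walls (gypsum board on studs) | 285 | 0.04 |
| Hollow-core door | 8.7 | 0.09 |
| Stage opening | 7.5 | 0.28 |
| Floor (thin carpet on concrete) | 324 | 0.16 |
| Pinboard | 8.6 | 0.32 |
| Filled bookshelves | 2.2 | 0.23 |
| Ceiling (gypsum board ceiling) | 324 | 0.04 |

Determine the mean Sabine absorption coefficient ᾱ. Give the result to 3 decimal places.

0.086

Total surface area S = 960.0 m².
Σ(Sᵢαᵢ) = 285×0.04 + 8.7×0.09 + 7.5×0.28 + 324×0.16 + 8.6×0.32 + 2.2×0.23 + 324×0.04 = 82.341.
ᾱ = A/S = 0.086.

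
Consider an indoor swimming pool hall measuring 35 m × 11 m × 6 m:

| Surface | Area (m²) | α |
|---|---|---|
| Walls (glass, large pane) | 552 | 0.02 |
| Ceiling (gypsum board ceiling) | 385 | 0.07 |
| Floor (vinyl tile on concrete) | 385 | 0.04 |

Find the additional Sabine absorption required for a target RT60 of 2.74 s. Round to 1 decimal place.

Summing Sᵢαᵢ: 11.040 + 26.950 + 15.400 → A₁ = 53.390 sabins.
V = 2310 m³. Required absorption A₂ = 0.161 × 2310 / 2.74 = 135.734 sabins.
Additional absorption ΔA = 135.734 − 53.390 = 82.3 sabins.

82.3 sabins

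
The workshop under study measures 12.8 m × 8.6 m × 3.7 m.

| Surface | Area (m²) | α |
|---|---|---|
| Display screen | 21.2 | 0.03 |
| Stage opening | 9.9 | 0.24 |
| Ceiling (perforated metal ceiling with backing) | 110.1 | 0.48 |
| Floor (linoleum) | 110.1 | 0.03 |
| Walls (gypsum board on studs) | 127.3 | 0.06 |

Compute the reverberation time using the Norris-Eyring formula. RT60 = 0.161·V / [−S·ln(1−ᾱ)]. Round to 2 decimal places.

Total surface area S = 21.2 + 9.9 + 110.1 + 110.1 + 127.3 = 378.6 m².
Absorption A = 21.2·0.03 + 9.9·0.24 + 110.1·0.48 + 110.1·0.03 + 127.3·0.06 = 66.801 sabins.
Mean coefficient ᾱ = A/S = 0.1764.
Eyring denominator: −S ln(1−ᾱ) = 73.475.
V = 12.8 × 8.6 × 3.7 = 407.296 m³.
RT60 = 0.161 × 407.296 / 73.475 = 0.89 s.

0.89 s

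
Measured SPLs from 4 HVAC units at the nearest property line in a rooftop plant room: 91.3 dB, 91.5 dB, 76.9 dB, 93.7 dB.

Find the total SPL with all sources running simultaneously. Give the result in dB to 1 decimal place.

97.1 dB

Sum in the linear (power) domain: Σ 10^(Lᵢ/10) = 10^(91.3/10) + 10^(91.5/10) + 10^(76.9/10) + 10^(93.7/10) = 5.155e+09.
Combined level = 10 log₁₀(5.155e+09) = 97.1 dB.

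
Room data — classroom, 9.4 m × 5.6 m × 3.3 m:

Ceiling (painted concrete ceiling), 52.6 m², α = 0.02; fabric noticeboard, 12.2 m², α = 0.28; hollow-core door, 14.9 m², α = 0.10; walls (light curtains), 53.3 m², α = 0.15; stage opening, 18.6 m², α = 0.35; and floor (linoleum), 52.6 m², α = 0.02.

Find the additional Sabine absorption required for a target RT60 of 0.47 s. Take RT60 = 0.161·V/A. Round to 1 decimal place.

Total absorption A₁ = 52.6*0.02 + 12.2*0.28 + 14.9*0.10 + 53.3*0.15 + 18.6*0.35 + 52.6*0.02
  = 1.052 + 3.416 + 1.490 + 7.995 + 6.510 + 1.052 = 21.515 m² sabins.
Target A₂ = 0.161·173.712/0.47 = 59.506 sabins (V = 173.712 m³).
ΔA = A₂ − A₁ = 59.506 − 21.515 = 38.0 sabins.

38.0 sabins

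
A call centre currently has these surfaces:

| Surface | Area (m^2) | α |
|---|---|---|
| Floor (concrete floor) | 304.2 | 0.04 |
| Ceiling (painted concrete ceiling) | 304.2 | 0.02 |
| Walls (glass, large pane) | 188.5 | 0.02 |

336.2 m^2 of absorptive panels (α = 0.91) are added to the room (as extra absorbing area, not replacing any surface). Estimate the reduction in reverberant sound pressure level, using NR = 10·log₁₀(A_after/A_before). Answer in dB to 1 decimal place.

A_before = Σ Sᵢαᵢ = 304.2·0.04 + 304.2·0.02 + 188.5·0.02 = 22.022 sabins.
Treatment contributes 336.2·0.91 = 305.942 sabins.
A_after = 22.022 + 305.942 = 327.964 sabins.
Reduction = 10 log₁₀(A_after/A_before) = 10 log₁₀(14.8926) = 11.7 dB.

11.7 dB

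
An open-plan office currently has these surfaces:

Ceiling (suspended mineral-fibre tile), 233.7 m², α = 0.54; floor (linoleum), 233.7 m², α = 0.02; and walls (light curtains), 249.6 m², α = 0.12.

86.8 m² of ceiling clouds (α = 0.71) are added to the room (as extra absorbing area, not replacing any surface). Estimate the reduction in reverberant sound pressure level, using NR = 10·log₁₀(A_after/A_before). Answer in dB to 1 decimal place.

A_before = Σ Sᵢαᵢ = 233.7×0.54 + 233.7×0.02 + 249.6×0.12 = 160.824 sabins.
Added absorption = 86.8 × 0.71 = 61.628 sabins.
New total A_after = 222.452 sabins.
NR = 10·log₁₀(222.452/160.824) = 1.4 dB.

1.4 dB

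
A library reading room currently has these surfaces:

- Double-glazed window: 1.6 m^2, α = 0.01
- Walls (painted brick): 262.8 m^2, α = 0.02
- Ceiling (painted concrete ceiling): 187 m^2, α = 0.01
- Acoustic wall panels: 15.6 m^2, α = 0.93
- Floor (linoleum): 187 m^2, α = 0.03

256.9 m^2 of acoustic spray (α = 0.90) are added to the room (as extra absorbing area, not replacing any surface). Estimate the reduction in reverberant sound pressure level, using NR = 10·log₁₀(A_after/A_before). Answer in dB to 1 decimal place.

9.8 dB

Equivalent absorption area: A_before = 1.6*0.01 + 262.8*0.02 + 187*0.01 + 15.6*0.93 + 187*0.03 = 27.260 m^2.
Added absorption = 256.9 × 0.90 = 231.210 sabins.
A_after = 27.260 + 231.210 = 258.470 sabins.
Reduction = 10 log₁₀(A_after/A_before) = 10 log₁₀(9.4817) = 9.8 dB.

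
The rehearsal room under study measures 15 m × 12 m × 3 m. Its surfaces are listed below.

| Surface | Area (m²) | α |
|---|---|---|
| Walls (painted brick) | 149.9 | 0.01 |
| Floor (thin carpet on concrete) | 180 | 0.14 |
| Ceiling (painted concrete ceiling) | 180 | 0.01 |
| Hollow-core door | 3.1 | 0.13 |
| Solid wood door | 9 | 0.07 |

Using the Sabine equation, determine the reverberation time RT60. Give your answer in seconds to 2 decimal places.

Summing Sᵢαᵢ: 1.499 + 25.200 + 1.800 + 0.403 + 0.630 → A = 29.532 sabins.
Room volume: 540 m³.
T = 0.161 V/A = 0.161·540/29.532 = 2.94 s.

2.94 s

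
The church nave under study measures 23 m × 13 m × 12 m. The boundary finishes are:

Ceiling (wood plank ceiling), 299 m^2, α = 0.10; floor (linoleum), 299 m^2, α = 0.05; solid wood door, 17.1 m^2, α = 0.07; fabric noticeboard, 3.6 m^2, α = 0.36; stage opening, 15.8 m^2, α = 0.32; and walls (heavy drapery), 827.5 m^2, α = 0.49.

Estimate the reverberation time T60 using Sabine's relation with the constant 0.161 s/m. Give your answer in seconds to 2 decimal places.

Equivalent absorption area: A = 299*0.10 + 299*0.05 + 17.1*0.07 + 3.6*0.36 + 15.8*0.32 + 827.5*0.49 = 457.874 m^2.
Room volume: 3588 m³.
T = 0.161 V/A = 0.161·3588/457.874 = 1.26 s.

1.26 s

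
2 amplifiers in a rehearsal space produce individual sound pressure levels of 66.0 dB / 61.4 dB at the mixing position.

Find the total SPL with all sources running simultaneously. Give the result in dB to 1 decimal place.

Converting to relative power and adding: 10^(66.0/10) + 10^(61.4/10) = 5.361e+06.
L_total = 10·log₁₀(5.361e+06) = 67.3 dB.

67.3 dB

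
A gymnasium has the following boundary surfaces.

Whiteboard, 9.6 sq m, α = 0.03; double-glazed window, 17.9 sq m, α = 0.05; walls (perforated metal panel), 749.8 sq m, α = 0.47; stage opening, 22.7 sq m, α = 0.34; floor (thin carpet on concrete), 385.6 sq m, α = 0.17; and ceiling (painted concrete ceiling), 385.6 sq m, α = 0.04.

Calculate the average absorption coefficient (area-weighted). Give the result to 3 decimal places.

0.281

Total surface area S = 1571.2 sq m.
Σ(Sᵢαᵢ) = 9.6·0.03 + 17.9·0.05 + 749.8·0.47 + 22.7·0.34 + 385.6·0.17 + 385.6·0.04 = 442.283.
ᾱ = 442.283 / 1571.2 = 0.281.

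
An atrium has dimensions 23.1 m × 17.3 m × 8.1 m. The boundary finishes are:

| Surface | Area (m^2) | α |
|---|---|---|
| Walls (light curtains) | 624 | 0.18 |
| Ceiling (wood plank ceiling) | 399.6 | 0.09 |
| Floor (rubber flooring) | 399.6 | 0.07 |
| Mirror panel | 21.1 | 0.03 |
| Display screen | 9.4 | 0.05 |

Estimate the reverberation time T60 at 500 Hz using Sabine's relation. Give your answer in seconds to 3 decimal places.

2.938 s

Equivalent absorption area: A = 624×0.18 + 399.6×0.09 + 399.6×0.07 + 21.1×0.03 + 9.4×0.05 = 177.359 m^2.
Volume V = 23.1 × 17.3 × 8.1 = 3237.003 m³.
RT60 = 0.161 · V / A = 0.161 × 3237.003 / 177.359 = 2.938 s.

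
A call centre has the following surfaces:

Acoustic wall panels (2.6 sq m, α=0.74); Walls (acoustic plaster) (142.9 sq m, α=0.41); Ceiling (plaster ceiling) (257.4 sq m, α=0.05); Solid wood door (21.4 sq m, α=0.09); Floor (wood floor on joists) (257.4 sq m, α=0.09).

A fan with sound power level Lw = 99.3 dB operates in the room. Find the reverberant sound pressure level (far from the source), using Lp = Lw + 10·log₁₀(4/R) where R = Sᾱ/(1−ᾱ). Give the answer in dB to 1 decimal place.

84.7 dB

A = 98.475 sabins; S = 681.7 sq m.
ᾱ = 0.1445, so room constant R = A/(1−ᾱ) = 115.108 sq m.
Lp = Lw + 10 log₁₀(4/R) = 99.3 -14.59 = 84.7 dB.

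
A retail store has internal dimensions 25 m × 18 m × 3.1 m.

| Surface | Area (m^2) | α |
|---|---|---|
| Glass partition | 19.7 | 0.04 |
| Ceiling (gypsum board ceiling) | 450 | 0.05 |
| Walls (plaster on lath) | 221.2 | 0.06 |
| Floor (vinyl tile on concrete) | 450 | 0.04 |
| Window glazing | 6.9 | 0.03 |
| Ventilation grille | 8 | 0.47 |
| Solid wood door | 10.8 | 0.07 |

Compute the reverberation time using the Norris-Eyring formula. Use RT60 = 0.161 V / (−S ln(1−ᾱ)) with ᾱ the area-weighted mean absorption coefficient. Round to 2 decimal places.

Total surface area S = 19.7 + 450 + 221.2 + 450 + 6.9 + 8 + 10.8 = 1166.6 m^2.
Absorption A = 19.7×0.04 + 450×0.05 + 221.2×0.06 + 450×0.04 + 6.9×0.03 + 8×0.47 + 10.8×0.07 = 59.283 sabins.
Mean coefficient ᾱ = A/S = 0.0508.
−S·ln(1−ᾱ) = −1166.6 × ln(1 − 0.0508) = 60.822.
V = 25 × 18 × 3.1 = 1395 m³.
T = 0.161·V/[−S·ln(1−ᾱ)] = 0.161·1395/60.822 = 3.69 s.

3.69 s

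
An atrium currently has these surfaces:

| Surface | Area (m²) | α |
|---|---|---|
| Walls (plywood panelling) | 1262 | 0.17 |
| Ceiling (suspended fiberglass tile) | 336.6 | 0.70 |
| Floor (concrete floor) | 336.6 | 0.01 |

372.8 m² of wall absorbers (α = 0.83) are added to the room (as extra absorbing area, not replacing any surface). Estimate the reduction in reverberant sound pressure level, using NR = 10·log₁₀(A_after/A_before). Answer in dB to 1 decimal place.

2.3 dB

Summing Sᵢαᵢ: 214.540 + 235.620 + 3.366 → A_before = 453.526 sabins.
Added absorption = 372.8 × 0.83 = 309.424 sabins.
New total A_after = 762.950 sabins.
Reduction = 10 log₁₀(A_after/A_before) = 10 log₁₀(1.6823) = 2.3 dB.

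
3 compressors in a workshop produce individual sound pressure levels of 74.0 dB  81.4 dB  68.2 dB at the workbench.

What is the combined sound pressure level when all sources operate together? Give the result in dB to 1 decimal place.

Converting to relative power and adding: 10^(74.0/10) + 10^(81.4/10) + 10^(68.2/10) = 1.698e+08.
Back to dB: 10·log₁₀ Σ = 82.3 dB.

82.3 dB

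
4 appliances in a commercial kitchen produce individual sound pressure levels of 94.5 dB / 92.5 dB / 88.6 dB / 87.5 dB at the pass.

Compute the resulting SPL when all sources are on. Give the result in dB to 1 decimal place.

Sum in the linear (power) domain: Σ 10^(Lᵢ/10) = 10^(94.5/10) + 10^(92.5/10) + 10^(88.6/10) + 10^(87.5/10) = 5.883e+09.
L_total = 10·log₁₀(5.883e+09) = 97.7 dB.

97.7 dB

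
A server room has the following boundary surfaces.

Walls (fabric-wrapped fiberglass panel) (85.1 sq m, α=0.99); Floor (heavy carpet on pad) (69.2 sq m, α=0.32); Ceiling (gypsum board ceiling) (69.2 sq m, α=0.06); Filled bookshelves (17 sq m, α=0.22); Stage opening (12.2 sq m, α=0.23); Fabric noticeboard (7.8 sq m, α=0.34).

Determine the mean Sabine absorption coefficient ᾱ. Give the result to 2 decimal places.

0.46

Total surface area S = 260.5 sq m.
Σ(Sᵢαᵢ) = 85.1·0.99 + 69.2·0.32 + 69.2·0.06 + 17·0.22 + 12.2·0.23 + 7.8·0.34 = 119.743.
ᾱ = A/S = 0.46.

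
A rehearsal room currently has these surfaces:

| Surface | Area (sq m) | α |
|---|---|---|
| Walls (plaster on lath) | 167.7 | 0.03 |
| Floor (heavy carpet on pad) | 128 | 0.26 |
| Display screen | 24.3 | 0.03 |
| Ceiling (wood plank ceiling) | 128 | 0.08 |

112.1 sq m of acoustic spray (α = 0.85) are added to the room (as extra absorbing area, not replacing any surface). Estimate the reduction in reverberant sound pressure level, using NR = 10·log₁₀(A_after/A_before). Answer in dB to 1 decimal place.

Equivalent absorption area: A_before = 167.7×0.03 + 128×0.26 + 24.3×0.03 + 128×0.08 = 49.280 sq m.
Treatment contributes 112.1·0.85 = 95.285 sabins.
New total A_after = 144.565 sabins.
Reduction = 10 log₁₀(A_after/A_before) = 10 log₁₀(2.9335) = 4.7 dB.

4.7 dB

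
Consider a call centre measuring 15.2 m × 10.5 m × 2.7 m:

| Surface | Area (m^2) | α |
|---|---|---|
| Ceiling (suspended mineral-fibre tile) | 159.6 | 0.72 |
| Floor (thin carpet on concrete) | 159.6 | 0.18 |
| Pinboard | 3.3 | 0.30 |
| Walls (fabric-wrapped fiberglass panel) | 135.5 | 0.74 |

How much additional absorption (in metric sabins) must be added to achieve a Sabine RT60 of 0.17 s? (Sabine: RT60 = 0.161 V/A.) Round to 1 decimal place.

163.2 sabins

Equivalent absorption area: A₁ = 159.6·0.72 + 159.6·0.18 + 3.3·0.30 + 135.5·0.74 = 244.900 m^2.
For T = 0.17 s, need A₂ = 0.161·V/T = 0.161·430.92/0.17 = 408.107 sabins.
Shortfall: 408.107 − 244.900 = 163.2 sabins.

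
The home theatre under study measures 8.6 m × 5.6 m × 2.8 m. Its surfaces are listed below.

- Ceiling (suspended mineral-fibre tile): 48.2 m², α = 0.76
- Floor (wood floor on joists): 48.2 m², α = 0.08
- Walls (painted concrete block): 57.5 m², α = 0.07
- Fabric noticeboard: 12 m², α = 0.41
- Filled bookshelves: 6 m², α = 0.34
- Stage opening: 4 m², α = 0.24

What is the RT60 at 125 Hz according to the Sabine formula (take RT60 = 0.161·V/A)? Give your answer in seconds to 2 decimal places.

Equivalent absorption area: A = 48.2×0.76 + 48.2×0.08 + 57.5×0.07 + 12×0.41 + 6×0.34 + 4×0.24 = 52.433 m².
V = 8.6·5.6·2.8 = 134.848 m³.
T = 0.161 V/A = 0.161·134.848/52.433 = 0.41 s.

0.41 sec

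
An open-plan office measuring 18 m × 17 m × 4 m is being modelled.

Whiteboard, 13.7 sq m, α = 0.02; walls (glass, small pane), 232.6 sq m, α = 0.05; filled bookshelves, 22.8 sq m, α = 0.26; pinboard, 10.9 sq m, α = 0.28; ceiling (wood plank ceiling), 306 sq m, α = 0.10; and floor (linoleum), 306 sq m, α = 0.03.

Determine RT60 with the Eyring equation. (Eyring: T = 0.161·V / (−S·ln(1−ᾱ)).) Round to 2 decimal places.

3.14 s

S = Σ Sᵢ = 892.0 sq m.
Absorption A = 13.7·0.02 + 232.6·0.05 + 22.8·0.26 + 10.9·0.28 + 306·0.10 + 306·0.03 = 60.664 sabins.
Mean coefficient ᾱ = A/S = 0.0680.
−S·ln(1−ᾱ) = −892.0 × ln(1 − 0.0680) = 62.817.
V = 18 × 17 × 4 = 1224 m³.
RT60 = 0.161 × 1224 / 62.817 = 3.14 s.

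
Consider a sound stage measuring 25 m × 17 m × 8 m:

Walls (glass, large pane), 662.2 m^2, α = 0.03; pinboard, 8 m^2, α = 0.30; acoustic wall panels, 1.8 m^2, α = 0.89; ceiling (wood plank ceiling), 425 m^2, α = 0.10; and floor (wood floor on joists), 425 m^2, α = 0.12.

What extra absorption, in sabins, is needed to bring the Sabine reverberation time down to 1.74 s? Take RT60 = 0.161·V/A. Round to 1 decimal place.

197.2 sabins

Total absorption A₁ = 662.2*0.03 + 8*0.30 + 1.8*0.89 + 425*0.10 + 425*0.12
  = 19.866 + 2.400 + 1.602 + 42.500 + 51.000 = 117.368 m^2 sabins.
Target A₂ = 0.161·3400/1.74 = 314.598 sabins (V = 3400 m³).
Additional absorption ΔA = 314.598 − 117.368 = 197.2 sabins.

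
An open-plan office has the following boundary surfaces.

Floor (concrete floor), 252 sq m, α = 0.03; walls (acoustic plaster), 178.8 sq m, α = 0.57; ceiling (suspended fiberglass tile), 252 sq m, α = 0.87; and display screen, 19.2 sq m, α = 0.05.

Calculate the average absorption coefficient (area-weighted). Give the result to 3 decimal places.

S = Σ Sᵢ = 252 + 178.8 + 252 + 19.2 = 702.0 sq m.
Weighted sum Σ Sα = 329.676.
ᾱ = 329.676 / 702.0 = 0.470.

0.470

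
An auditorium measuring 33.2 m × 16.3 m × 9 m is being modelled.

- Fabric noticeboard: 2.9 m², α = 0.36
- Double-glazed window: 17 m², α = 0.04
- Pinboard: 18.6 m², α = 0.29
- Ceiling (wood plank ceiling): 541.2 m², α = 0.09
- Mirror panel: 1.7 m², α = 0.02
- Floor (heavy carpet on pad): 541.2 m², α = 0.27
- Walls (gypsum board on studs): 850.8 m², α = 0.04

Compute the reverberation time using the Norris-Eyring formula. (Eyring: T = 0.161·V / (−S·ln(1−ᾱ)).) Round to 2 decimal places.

3.12 s

S = Σ Sᵢ = 1973.4 m².
Absorption A = 2.9×0.36 + 17×0.04 + 18.6×0.29 + 541.2×0.09 + 1.7×0.02 + 541.2×0.27 + 850.8×0.04 = 236.016 sabins.
Mean coefficient ᾱ = A/S = 0.1196.
Eyring denominator: −S ln(1−ᾱ) = 251.370.
V = 33.2 × 16.3 × 9 = 4870.44 m³.
RT60 = 0.161 × 4870.44 / 251.370 = 3.12 s.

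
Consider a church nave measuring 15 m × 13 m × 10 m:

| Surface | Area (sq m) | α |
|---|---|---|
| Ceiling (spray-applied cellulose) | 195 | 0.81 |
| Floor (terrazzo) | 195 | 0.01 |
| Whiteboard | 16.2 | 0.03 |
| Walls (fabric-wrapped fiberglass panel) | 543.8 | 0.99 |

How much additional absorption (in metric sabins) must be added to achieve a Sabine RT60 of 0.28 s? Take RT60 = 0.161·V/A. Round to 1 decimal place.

Total absorption A₁ = 195*0.81 + 195*0.01 + 16.2*0.03 + 543.8*0.99
  = 157.950 + 1.950 + 0.486 + 538.362 = 698.748 sq m sabins.
Target A₂ = 0.161·1950/0.28 = 1121.250 sabins (V = 1950 m³).
Shortfall: 1121.250 − 698.748 = 422.5 sabins.

422.5 sabins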